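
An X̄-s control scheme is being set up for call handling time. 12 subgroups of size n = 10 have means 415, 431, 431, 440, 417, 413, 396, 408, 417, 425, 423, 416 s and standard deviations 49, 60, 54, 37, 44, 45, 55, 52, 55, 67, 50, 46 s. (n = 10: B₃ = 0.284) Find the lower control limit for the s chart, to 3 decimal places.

s̄ = (49 + 60 + 54 + 37 + 44 + 45 + 55 + 52 + 55 + 67 + 50 + 46) / 12 = 51.1667
LCL_s = B₃·s̄ = 0.284 × 51.1667 = 14.5313

14.531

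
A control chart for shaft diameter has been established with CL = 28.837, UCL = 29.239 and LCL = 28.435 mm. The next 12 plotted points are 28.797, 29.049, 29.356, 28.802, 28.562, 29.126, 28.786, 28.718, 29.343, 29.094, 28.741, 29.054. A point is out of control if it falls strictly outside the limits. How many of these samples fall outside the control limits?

Compare each point to [28.435, 29.239]: sample 3 = 29.356 > UCL; sample 9 = 29.343 > UCL.

2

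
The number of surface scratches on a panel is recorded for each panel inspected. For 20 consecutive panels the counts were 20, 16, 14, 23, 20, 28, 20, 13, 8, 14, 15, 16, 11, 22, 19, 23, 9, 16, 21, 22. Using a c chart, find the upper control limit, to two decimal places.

c̄ = (20 + 16 + 14 + 23 + 20 + 28 + 20 + 13 + 8 + 14 + 15 + 16 + 11 + 22 + 19 + 23 + 9 + 16 + 21 + 22) / 20 = 350 / 20 = 17.5000
UCL = c̄ + 3√c̄ = 17.5000 + 3 × √17.5000 = 17.5000 + 3 × 4.1833 = 30.0499

30.05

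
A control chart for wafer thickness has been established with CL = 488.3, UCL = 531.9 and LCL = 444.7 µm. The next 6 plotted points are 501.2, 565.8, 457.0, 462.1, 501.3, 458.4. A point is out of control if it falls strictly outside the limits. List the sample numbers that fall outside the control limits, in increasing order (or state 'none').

2

Compare each point to [444.7, 531.9]: sample 2 = 565.8 > UCL.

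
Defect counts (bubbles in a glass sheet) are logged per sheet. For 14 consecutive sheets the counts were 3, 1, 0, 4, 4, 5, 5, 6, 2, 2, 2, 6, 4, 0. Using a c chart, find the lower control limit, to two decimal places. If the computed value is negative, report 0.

c̄ = (3 + 1 + 0 + 4 + 4 + 5 + 5 + 6 + 2 + 2 + 2 + 6 + 4 + 0) / 14 = 44 / 14 = 3.1429
LCL = c̄ − 3√c̄ = 3.1429 − 3 × 1.7728 = -2.1756 → 0 (cannot be negative)

0.00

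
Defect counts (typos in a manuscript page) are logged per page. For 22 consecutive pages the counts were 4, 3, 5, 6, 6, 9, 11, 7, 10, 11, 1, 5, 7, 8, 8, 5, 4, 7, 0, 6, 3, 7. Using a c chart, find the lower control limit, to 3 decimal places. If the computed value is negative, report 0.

c̄ = (4 + 3 + 5 + 6 + 6 + 9 + 11 + 7 + 10 + 11 + 1 + 5 + 7 + 8 + 8 + 5 + 4 + 7 + 0 + 6 + 3 + 7) / 22 = 133 / 22 = 6.0455
LCL = c̄ − 3√c̄ = 6.0455 − 3 × 2.4588 = -1.3308 → 0 (cannot be negative)

0.000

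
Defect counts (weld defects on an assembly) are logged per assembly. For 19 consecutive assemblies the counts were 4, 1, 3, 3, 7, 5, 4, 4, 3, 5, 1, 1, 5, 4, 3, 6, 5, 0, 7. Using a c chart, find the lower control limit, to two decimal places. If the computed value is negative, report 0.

c̄ = (4 + 1 + 3 + 3 + 7 + 5 + 4 + 4 + 3 + 5 + 1 + 1 + 5 + 4 + 3 + 6 + 5 + 0 + 7) / 19 = 71 / 19 = 3.7368
LCL = c̄ − 3√c̄ = 3.7368 − 3 × 1.9331 = -2.0624 → 0 (cannot be negative)

0.00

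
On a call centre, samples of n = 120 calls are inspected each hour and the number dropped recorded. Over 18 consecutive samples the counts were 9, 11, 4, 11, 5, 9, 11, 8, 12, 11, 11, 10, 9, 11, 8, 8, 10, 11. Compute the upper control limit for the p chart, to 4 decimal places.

0.1518

p̄ = Σdᵢ / (k·n) = 169 / (18 × 120) = 0.07824
UCL = p̄ + 3·√(p̄(1−p̄)/n) = 0.07824 + 3 × √(0.07824×0.92176/120) = 0.07824 + 3 × 0.02452 = 0.15179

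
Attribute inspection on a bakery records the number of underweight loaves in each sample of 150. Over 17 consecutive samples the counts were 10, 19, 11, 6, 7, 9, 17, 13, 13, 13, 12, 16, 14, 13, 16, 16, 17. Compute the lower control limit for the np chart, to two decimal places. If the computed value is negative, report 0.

2.70

p̄ = Σdᵢ / (k·n) = 222 / (17 × 150) = 0.08706
LCL = np̄ − 3·√(np̄(1−p̄)) = 13.0588 − 3 × 3.4528 = 2.7004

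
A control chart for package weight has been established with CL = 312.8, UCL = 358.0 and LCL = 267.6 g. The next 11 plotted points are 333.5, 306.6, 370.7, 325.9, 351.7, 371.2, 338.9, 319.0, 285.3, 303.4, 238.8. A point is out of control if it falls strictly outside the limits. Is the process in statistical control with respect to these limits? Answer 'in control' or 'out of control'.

Compare each point to [267.6, 358.0]: sample 3 = 370.7 > UCL; sample 6 = 371.2 > UCL; sample 11 = 238.8 < LCL.

out of control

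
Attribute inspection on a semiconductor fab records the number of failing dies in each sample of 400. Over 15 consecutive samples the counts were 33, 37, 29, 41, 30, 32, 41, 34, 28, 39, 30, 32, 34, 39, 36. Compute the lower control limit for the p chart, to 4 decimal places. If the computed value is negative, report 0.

p̄ = Σdᵢ / (k·n) = 515 / (15 × 400) = 0.08583
LCL = p̄ − 3·√(p̄(1−p̄)/n) = 0.08583 − 3 × 0.01401 = 0.04382

0.0438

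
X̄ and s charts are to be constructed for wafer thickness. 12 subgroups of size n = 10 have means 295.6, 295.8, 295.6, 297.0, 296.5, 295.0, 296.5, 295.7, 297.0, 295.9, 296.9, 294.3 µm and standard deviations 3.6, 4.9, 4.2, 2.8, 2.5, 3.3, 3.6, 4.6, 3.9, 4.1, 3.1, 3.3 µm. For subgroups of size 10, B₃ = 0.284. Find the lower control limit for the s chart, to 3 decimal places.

1.039

s̄ = (3.6 + 4.9 + 4.2 + 2.8 + 2.5 + 3.3 + 3.6 + 4.6 + 3.9 + 4.1 + 3.1 + 3.3) / 12 = 3.6583
LCL_s = B₃·s̄ = 0.284 × 3.6583 = 1.0390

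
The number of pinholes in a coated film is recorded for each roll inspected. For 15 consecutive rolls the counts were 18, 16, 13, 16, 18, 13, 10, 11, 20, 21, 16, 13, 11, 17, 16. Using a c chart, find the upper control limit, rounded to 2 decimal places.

c̄ = (18 + 16 + 13 + 16 + 18 + 13 + 10 + 11 + 20 + 21 + 16 + 13 + 11 + 17 + 16) / 15 = 229 / 15 = 15.2667
UCL = c̄ + 3√c̄ = 15.2667 + 3 × √15.2667 = 15.2667 + 3 × 3.9073 = 26.9884

26.99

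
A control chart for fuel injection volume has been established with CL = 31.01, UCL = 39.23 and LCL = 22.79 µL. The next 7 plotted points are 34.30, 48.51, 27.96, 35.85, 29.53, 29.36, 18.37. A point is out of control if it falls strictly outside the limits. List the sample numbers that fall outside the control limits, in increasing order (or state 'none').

Compare each point to [22.79, 39.23]: sample 2 = 48.51 > UCL; sample 7 = 18.37 < LCL.

2, 7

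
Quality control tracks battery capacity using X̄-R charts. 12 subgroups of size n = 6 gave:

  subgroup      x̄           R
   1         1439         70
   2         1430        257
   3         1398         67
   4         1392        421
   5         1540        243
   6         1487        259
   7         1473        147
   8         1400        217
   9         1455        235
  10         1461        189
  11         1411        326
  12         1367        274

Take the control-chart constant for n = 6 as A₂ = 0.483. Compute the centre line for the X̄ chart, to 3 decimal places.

1437.750

X̄̄ = (1439 + 1430 + 1398 + 1392 + 1540 + 1487 + 1473 + 1400 + 1455 + 1461 + 1411 + 1367) / 12 = 17253.0000 / 12 = 1437.7500
CL = X̄̄ = 1437.7500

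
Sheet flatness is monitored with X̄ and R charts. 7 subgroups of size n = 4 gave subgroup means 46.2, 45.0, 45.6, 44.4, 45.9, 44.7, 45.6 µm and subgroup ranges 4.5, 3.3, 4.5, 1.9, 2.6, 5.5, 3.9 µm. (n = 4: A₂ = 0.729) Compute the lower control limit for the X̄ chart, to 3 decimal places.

42.614

X̄̄ = (46.2 + 45.0 + 45.6 + 44.4 + 45.9 + 44.7 + 45.6) / 7 = 317.4000 / 7 = 45.3429
R̄ = (4.5 + 3.3 + 4.5 + 1.9 + 2.6 + 5.5 + 3.9) / 7 = 26.2000 / 7 = 3.7429
LCL = X̄̄ − A₂·R̄ = 45.3429 − 0.729 × 3.7429 = 42.6143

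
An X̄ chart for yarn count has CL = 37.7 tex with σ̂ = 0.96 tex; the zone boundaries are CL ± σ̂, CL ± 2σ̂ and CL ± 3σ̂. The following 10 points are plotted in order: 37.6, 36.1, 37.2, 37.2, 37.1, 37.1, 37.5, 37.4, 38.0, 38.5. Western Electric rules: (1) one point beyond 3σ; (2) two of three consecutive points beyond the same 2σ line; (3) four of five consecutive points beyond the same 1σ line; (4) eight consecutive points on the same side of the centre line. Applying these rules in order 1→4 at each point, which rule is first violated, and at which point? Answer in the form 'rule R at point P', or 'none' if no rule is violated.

rule 4 at point 8

Zone of each point (C = within 1σ̂, B = 1σ̂–2σ̂, A = 2σ̂–3σ̂, * = beyond 3σ̂; sign = side of CL): 1:-C, 2:-B, 3:-C, 4:-C, 5:-C, 6:-C, 7:-C, 8:-C, 9:+C, 10:+C
Rule 4 (eight consecutive points on the same side of the centre line) is satisfied at point 8.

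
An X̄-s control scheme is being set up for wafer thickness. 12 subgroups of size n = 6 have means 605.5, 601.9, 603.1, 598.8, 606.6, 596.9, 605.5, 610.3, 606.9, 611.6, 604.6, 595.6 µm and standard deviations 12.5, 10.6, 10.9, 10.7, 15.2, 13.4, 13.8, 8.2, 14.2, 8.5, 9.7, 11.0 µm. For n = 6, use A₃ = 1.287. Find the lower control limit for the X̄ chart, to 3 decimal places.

X̄̄ = (605.5 + 601.9 + 603.1 + 598.8 + 606.6 + 596.9 + 605.5 + 610.3 + 606.9 + 611.6 + 604.6 + 595.6) / 12 = 603.9417
s̄ = (12.5 + 10.6 + 10.9 + 10.7 + 15.2 + 13.4 + 13.8 + 8.2 + 14.2 + 8.5 + 9.7 + 11.0) / 12 = 11.5583
LCL = X̄̄ − A₃·s̄ = 603.9417 − 1.287 × 11.5583 = 589.0661

589.066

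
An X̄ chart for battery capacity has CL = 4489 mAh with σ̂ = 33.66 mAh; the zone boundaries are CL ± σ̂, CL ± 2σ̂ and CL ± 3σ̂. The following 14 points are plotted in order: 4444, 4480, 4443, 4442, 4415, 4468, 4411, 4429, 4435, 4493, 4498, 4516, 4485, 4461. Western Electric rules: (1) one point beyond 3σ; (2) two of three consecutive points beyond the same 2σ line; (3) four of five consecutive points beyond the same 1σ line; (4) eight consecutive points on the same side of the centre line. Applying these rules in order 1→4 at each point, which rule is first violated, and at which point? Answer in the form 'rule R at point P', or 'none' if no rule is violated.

Zone of each point (C = within 1σ̂, B = 1σ̂–2σ̂, A = 2σ̂–3σ̂, * = beyond 3σ̂; sign = side of CL): 1:-B, 2:-C, 3:-B, 4:-B, 5:-A, 6:-C, 7:-A, 8:-B, 9:-B, 10:+C, 11:+C, 12:+C, 13:-C, 14:-C
Rule 3 (four of five consecutive points beyond the same 1σ limit) is satisfied at point 5.

rule 3 at point 5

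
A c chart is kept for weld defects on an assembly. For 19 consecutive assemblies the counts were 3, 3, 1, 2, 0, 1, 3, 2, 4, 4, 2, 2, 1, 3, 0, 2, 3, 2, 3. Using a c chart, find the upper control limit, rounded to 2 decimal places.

c̄ = (3 + 3 + 1 + 2 + 0 + 1 + 3 + 2 + 4 + 4 + 2 + 2 + 1 + 3 + 0 + 2 + 3 + 2 + 3) / 19 = 41 / 19 = 2.1579
UCL = c̄ + 3√c̄ = 2.1579 + 3 × √2.1579 = 2.1579 + 3 × 1.4690 = 6.5648

6.56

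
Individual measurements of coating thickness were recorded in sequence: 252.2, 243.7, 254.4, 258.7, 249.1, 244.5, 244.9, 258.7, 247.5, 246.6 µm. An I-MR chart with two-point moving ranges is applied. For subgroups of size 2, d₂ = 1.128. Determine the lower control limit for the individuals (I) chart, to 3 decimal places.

231.117

X̄ = (252.2 + 243.7 + 254.4 + 258.7 + 249.1 + 244.5 + 244.9 + 258.7 + 247.5 + 246.6) / 10 = 250.0300
Moving ranges: 8.5, 10.7, 4.3, 9.6, 4.6, 0.4, 13.8, 11.2, 0.9; M̄R̄ = 64.0000 / 9 = 7.1111
LCL = X̄ − 3·M̄R̄/d₂ = 250.0300 − 3 × 7.1111 / 1.128 = 231.1175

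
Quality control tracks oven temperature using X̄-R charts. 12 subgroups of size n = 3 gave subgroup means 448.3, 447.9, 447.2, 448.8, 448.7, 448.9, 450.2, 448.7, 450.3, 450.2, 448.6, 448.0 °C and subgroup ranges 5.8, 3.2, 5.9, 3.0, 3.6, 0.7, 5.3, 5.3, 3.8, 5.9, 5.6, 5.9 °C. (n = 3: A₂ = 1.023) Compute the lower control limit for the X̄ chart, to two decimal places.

X̄̄ = (448.3 + 447.9 + 447.2 + 448.8 + 448.7 + 448.9 + 450.2 + 448.7 + 450.3 + 450.2 + 448.6 + 448.0) / 12 = 5385.8000 / 12 = 448.8167
R̄ = (5.8 + 3.2 + 5.9 + 3.0 + 3.6 + 0.7 + 5.3 + 5.3 + 3.8 + 5.9 + 5.6 + 5.9) / 12 = 54.0000 / 12 = 4.5000
LCL = X̄̄ − A₂·R̄ = 448.8167 − 1.023 × 4.5000 = 444.2132

444.21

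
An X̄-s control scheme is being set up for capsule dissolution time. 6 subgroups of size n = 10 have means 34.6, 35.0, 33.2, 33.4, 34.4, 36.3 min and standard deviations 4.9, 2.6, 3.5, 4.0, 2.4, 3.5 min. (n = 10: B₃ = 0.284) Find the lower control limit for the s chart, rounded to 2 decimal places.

s̄ = (4.9 + 2.6 + 3.5 + 4.0 + 2.4 + 3.5) / 6 = 3.4833
LCL_s = B₃·s̄ = 0.284 × 3.4833 = 0.9893

0.99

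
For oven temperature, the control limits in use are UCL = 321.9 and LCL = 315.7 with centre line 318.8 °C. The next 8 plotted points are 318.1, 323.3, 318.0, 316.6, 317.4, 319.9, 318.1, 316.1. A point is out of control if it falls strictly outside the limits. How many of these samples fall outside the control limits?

Compare each point to [315.7, 321.9]: sample 2 = 323.3 > UCL.

1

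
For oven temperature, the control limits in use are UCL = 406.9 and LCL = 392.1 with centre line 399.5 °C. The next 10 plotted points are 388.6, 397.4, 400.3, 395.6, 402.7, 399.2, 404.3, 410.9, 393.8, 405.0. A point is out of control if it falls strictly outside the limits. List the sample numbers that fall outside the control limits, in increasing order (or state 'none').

1, 8

Compare each point to [392.1, 406.9]: sample 1 = 388.6 < LCL; sample 8 = 410.9 > UCL.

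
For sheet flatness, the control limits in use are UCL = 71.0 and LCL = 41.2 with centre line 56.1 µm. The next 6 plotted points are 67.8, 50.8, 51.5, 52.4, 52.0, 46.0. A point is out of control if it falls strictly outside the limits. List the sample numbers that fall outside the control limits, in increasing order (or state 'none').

All 6 points lie within [41.2, 71.0].

none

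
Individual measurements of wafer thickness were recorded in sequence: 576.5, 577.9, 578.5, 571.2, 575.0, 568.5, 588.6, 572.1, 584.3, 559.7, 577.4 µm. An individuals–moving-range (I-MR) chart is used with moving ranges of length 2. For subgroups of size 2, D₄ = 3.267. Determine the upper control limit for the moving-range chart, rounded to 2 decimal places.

36.17

Moving ranges: 1.4, 0.6, 7.3, 3.8, 6.5, 20.1, 16.5, 12.2, 24.6, 17.7; M̄R̄ = 110.7000 / 10 = 11.0700
UCL_MR = D₄·M̄R̄ = 3.267 × 11.0700 = 36.1657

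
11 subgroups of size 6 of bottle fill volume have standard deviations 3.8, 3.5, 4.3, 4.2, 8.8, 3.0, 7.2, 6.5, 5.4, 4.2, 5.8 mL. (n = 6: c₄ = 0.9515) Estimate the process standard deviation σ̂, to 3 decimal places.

5.417

s̄ = (3.8 + 3.5 + 4.3 + 4.2 + 8.8 + 3.0 + 7.2 + 6.5 + 5.4 + 4.2 + 5.8) / 11 = 5.1545
σ̂ = s̄ / c₄ = 5.1545 / 0.9515 = 5.4173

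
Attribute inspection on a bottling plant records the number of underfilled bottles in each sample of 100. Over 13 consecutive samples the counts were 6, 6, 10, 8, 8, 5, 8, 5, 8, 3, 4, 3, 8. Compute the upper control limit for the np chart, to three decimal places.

13.601

p̄ = Σdᵢ / (k·n) = 82 / (13 × 100) = 0.06308
UCL = np̄ + 3·√(np̄(1−p̄)) = 6.3077 + 3 × √(6.3077×0.93692) = 6.3077 + 3 × 2.4310 = 13.6007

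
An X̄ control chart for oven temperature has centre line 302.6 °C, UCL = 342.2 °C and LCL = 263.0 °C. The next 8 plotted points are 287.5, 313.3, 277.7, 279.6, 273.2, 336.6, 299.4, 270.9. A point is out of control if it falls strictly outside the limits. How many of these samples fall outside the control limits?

All 8 points lie within [263.0, 342.2].

0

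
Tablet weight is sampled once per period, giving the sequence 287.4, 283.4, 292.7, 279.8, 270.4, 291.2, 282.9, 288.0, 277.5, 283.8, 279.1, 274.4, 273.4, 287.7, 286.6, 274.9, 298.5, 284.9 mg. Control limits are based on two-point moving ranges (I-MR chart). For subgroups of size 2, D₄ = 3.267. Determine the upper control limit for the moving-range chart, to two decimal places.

Moving ranges: 4.0, 9.3, 12.9, 9.4, 20.8, 8.3, 5.1, 10.5, 6.3, 4.7, 4.7, 1.0, 14.3, 1.1, 11.7, 23.6, 13.6; M̄R̄ = 161.3000 / 17 = 9.4882
UCL_MR = D₄·M̄R̄ = 3.267 × 9.4882 = 30.9981

31.00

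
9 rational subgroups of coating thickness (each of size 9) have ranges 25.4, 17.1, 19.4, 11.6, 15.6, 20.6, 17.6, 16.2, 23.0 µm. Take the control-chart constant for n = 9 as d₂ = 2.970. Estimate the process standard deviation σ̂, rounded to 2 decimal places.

6.23

R̄ = (25.4 + 17.1 + 19.4 + 11.6 + 15.6 + 20.6 + 17.6 + 16.2 + 23.0) / 9 = 18.5000
σ̂ = R̄ / d₂ = 18.5000 / 2.970 = 6.2290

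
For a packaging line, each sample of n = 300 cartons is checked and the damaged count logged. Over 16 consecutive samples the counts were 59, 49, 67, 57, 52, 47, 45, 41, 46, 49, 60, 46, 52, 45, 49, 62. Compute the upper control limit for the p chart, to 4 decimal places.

p̄ = Σdᵢ / (k·n) = 826 / (16 × 300) = 0.17208
UCL = p̄ + 3·√(p̄(1−p̄)/n) = 0.17208 + 3 × √(0.17208×0.82792/300) = 0.17208 + 3 × 0.02179 = 0.23746

0.2375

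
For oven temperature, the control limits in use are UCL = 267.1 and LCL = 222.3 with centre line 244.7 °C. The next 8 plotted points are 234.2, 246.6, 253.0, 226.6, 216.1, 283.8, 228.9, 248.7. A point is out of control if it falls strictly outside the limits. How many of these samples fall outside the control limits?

2

Compare each point to [222.3, 267.1]: sample 5 = 216.1 < LCL; sample 6 = 283.8 > UCL.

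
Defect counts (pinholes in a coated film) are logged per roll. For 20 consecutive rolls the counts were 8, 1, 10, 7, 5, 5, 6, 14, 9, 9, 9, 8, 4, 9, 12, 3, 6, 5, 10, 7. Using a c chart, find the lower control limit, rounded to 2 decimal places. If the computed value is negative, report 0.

c̄ = (8 + 1 + 10 + 7 + 5 + 5 + 6 + 14 + 9 + 9 + 9 + 8 + 4 + 9 + 12 + 3 + 6 + 5 + 10 + 7) / 20 = 147 / 20 = 7.3500
LCL = c̄ − 3√c̄ = 7.3500 − 3 × 2.7111 = -0.7833 → 0 (cannot be negative)

0.00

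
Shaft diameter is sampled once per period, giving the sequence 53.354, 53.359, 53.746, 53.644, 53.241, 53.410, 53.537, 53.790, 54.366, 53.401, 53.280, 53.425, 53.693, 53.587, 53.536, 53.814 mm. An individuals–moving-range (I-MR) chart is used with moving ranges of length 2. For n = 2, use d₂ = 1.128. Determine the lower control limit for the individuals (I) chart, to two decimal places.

52.87

X̄ = (53.354 + 53.359 + 53.746 + 53.644 + 53.241 + 53.410 + 53.537 + 53.790 + 54.366 + 53.401 + 53.280 + 53.425 + 53.693 + 53.587 + 53.536 + 53.814) / 16 = 53.5739
Moving ranges: 0.005, 0.387, 0.102, 0.403, 0.169, 0.127, 0.253, 0.576, 0.965, 0.121, 0.145, 0.268, 0.106, 0.051, 0.278; M̄R̄ = 3.9560 / 15 = 0.2637
LCL = X̄ − 3·M̄R̄/d₂ = 53.5739 − 3 × 0.2637 / 1.128 = 52.8725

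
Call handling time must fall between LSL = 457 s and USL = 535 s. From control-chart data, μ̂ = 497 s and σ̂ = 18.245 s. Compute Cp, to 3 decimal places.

0.713

Cp = (USL − LSL) / (6σ̂) = (535 − 457) / (6 × 18.245) = 78.0000 / 109.4700 = 0.7125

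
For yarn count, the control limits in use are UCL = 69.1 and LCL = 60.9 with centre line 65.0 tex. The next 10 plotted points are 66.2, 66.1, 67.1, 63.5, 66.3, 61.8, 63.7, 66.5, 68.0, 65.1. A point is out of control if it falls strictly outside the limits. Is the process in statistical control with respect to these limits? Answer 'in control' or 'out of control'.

All 10 points lie within [60.9, 69.1].

in control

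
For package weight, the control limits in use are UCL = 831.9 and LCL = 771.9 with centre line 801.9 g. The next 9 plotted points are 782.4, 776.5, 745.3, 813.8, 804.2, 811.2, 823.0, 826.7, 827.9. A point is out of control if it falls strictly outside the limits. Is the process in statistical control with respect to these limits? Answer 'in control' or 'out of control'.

Compare each point to [771.9, 831.9]: sample 3 = 745.3 < LCL.

out of control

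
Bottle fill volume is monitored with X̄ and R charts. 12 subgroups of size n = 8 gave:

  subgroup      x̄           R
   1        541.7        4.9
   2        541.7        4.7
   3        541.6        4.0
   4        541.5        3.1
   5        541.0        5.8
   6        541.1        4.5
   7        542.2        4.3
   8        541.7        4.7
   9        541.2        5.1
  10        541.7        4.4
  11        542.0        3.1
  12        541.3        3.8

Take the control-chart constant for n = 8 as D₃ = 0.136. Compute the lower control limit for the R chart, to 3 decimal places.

R̄ = (4.9 + 4.7 + 4.0 + 3.1 + 5.8 + 4.5 + 4.3 + 4.7 + 5.1 + 4.4 + 3.1 + 3.8) / 12 = 52.4000 / 12 = 4.3667
LCL_R = D₃·R̄ = 0.136 × 4.3667 = 0.5939

0.594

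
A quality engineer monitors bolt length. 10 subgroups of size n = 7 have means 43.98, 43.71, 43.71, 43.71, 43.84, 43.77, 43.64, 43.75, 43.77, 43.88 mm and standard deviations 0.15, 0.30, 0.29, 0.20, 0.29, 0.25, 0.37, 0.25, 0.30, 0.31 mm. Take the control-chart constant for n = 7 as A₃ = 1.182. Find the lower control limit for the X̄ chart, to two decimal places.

X̄̄ = (43.98 + 43.71 + 43.71 + 43.71 + 43.84 + 43.77 + 43.64 + 43.75 + 43.77 + 43.88) / 10 = 43.7760
s̄ = (0.15 + 0.30 + 0.29 + 0.20 + 0.29 + 0.25 + 0.37 + 0.25 + 0.30 + 0.31) / 10 = 0.2710
LCL = X̄̄ − A₃·s̄ = 43.7760 − 1.182 × 0.2710 = 43.4557

43.46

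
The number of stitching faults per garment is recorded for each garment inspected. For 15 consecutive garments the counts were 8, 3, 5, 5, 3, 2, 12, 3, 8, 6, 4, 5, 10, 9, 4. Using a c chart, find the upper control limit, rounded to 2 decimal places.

13.02

c̄ = (8 + 3 + 5 + 5 + 3 + 2 + 12 + 3 + 8 + 6 + 4 + 5 + 10 + 9 + 4) / 15 = 87 / 15 = 5.8000
UCL = c̄ + 3√c̄ = 5.8000 + 3 × √5.8000 = 5.8000 + 3 × 2.4083 = 13.0250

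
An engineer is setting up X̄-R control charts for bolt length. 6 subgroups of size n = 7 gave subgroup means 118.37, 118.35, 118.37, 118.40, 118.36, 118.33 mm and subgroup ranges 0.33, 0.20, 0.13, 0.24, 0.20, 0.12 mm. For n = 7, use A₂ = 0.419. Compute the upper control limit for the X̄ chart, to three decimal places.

X̄̄ = (118.37 + 118.35 + 118.37 + 118.40 + 118.36 + 118.33) / 6 = 710.1800 / 6 = 118.3633
R̄ = (0.33 + 0.20 + 0.13 + 0.24 + 0.20 + 0.12) / 6 = 1.2200 / 6 = 0.2033
UCL = X̄̄ + A₂·R̄ = 118.3633 + 0.419 × 0.2033 = 118.4485

118.449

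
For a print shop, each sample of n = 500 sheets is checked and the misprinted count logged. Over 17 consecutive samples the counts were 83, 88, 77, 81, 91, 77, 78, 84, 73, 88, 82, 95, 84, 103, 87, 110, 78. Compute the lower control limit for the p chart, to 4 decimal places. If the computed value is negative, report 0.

0.1211

p̄ = Σdᵢ / (k·n) = 1459 / (17 × 500) = 0.17165
LCL = p̄ − 3·√(p̄(1−p̄)/n) = 0.17165 − 3 × 0.01686 = 0.12106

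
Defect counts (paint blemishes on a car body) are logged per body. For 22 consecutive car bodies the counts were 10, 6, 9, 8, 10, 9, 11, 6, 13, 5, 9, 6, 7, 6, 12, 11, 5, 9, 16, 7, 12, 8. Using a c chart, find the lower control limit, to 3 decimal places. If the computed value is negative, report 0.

0.000

c̄ = (10 + 6 + 9 + 8 + 10 + 9 + 11 + 6 + 13 + 5 + 9 + 6 + 7 + 6 + 12 + 11 + 5 + 9 + 16 + 7 + 12 + 8) / 22 = 195 / 22 = 8.8636
LCL = c̄ − 3√c̄ = 8.8636 − 3 × 2.9772 = -0.0679 → 0 (cannot be negative)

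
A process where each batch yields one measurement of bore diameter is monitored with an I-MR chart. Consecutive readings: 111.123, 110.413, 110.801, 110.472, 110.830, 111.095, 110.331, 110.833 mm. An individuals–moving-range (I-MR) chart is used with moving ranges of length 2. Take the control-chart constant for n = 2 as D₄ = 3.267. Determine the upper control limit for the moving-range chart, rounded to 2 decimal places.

1.55

Moving ranges: 0.710, 0.388, 0.329, 0.358, 0.265, 0.764, 0.502; M̄R̄ = 3.3160 / 7 = 0.4737
UCL_MR = D₄·M̄R̄ = 3.267 × 0.4737 = 1.5476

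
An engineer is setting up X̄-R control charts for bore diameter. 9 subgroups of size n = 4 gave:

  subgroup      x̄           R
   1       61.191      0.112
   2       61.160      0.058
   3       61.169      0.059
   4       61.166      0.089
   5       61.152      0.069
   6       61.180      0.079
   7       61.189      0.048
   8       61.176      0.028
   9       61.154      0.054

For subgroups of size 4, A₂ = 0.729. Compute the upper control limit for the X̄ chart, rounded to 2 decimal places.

X̄̄ = (61.191 + 61.160 + 61.169 + 61.166 + 61.152 + 61.180 + 61.189 + 61.176 + 61.154) / 9 = 550.5370 / 9 = 61.1708
R̄ = (0.112 + 0.058 + 0.059 + 0.089 + 0.069 + 0.079 + 0.048 + 0.028 + 0.054) / 9 = 0.5960 / 9 = 0.0662
UCL = X̄̄ + A₂·R̄ = 61.1708 + 0.729 × 0.0662 = 61.2191

61.22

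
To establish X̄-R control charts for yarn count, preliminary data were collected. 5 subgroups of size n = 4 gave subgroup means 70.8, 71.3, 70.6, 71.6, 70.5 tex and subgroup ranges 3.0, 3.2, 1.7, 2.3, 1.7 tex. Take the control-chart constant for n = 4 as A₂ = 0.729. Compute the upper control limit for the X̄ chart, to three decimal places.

72.695

X̄̄ = (70.8 + 71.3 + 70.6 + 71.6 + 70.5) / 5 = 354.8000 / 5 = 70.9600
R̄ = (3.0 + 3.2 + 1.7 + 2.3 + 1.7) / 5 = 11.9000 / 5 = 2.3800
UCL = X̄̄ + A₂·R̄ = 70.9600 + 0.729 × 2.3800 = 72.6950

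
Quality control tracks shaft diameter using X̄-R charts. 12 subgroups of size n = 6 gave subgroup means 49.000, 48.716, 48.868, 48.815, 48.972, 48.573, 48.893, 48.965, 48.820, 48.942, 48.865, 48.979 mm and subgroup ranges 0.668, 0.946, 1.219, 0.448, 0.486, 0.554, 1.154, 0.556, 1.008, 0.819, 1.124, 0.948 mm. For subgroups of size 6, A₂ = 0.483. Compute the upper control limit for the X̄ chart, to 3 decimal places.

X̄̄ = (49.000 + 48.716 + 48.868 + 48.815 + 48.972 + 48.573 + 48.893 + 48.965 + 48.820 + 48.942 + 48.865 + 48.979) / 12 = 586.4080 / 12 = 48.8673
R̄ = (0.668 + 0.946 + 1.219 + 0.448 + 0.486 + 0.554 + 1.154 + 0.556 + 1.008 + 0.819 + 1.124 + 0.948) / 12 = 9.9300 / 12 = 0.8275
UCL = X̄̄ + A₂·R̄ = 48.8673 + 0.483 × 0.8275 = 49.2670

49.267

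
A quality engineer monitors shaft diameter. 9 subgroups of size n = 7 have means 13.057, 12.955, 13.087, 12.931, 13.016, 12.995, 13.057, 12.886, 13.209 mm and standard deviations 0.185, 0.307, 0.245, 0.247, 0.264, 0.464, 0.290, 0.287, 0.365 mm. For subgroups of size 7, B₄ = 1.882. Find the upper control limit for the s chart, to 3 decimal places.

s̄ = (0.185 + 0.307 + 0.245 + 0.247 + 0.264 + 0.464 + 0.290 + 0.287 + 0.365) / 9 = 0.2949
UCL_s = B₄·s̄ = 1.882 × 0.2949 = 0.5550

0.555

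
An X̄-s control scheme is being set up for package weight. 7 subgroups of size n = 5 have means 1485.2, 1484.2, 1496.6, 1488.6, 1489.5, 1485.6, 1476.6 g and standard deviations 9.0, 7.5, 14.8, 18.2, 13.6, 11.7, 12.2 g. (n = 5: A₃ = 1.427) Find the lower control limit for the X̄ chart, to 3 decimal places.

X̄̄ = (1485.2 + 1484.2 + 1496.6 + 1488.6 + 1489.5 + 1485.6 + 1476.6) / 7 = 1486.6143
s̄ = (9.0 + 7.5 + 14.8 + 18.2 + 13.6 + 11.7 + 12.2) / 7 = 12.4286
LCL = X̄̄ − A₃·s̄ = 1486.6143 − 1.427 × 12.4286 = 1468.8787

1468.879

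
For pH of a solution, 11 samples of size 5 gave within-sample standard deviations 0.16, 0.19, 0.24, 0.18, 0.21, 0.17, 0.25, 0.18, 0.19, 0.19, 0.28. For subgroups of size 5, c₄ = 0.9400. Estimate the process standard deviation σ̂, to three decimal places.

s̄ = (0.16 + 0.19 + 0.24 + 0.18 + 0.21 + 0.17 + 0.25 + 0.18 + 0.19 + 0.19 + 0.28) / 11 = 0.2036
σ̂ = s̄ / c₄ = 0.2036 / 0.9400 = 0.2166

0.217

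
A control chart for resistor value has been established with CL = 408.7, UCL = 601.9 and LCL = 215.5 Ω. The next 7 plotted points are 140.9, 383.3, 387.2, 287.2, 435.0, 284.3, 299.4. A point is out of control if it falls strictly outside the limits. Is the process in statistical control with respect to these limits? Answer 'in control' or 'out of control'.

out of control

Compare each point to [215.5, 601.9]: sample 1 = 140.9 < LCL.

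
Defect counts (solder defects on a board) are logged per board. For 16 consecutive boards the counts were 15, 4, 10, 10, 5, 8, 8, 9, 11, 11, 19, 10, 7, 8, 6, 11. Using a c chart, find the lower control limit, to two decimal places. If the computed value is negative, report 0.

c̄ = (15 + 4 + 10 + 10 + 5 + 8 + 8 + 9 + 11 + 11 + 19 + 10 + 7 + 8 + 6 + 11) / 16 = 152 / 16 = 9.5000
LCL = c̄ − 3√c̄ = 9.5000 − 3 × 3.0822 = 0.2534

0.25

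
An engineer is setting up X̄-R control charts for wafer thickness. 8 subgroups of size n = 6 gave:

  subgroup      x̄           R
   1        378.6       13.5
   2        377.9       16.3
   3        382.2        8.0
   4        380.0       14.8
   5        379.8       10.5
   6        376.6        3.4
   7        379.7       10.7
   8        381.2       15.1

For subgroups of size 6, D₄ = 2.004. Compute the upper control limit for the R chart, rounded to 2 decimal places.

R̄ = (13.5 + 16.3 + 8.0 + 14.8 + 10.5 + 3.4 + 10.7 + 15.1) / 8 = 92.3000 / 8 = 11.5375
UCL_R = D₄·R̄ = 2.004 × 11.5375 = 23.1212

23.12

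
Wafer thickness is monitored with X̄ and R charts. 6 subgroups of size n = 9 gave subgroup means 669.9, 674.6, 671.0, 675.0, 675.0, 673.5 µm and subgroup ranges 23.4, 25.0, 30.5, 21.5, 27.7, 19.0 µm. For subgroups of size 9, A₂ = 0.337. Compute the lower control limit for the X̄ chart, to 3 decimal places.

X̄̄ = (669.9 + 674.6 + 671.0 + 675.0 + 675.0 + 673.5) / 6 = 4039.0000 / 6 = 673.1667
R̄ = (23.4 + 25.0 + 30.5 + 21.5 + 27.7 + 19.0) / 6 = 147.1000 / 6 = 24.5167
LCL = X̄̄ − A₂·R̄ = 673.1667 − 0.337 × 24.5167 = 664.9045

664.905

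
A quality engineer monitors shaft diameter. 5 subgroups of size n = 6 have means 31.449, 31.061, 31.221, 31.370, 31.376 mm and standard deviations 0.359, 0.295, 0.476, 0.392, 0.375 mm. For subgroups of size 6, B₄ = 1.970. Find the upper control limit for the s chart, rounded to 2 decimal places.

0.75

s̄ = (0.359 + 0.295 + 0.476 + 0.392 + 0.375) / 5 = 0.3794
UCL_s = B₄·s̄ = 1.970 × 0.3794 = 0.7474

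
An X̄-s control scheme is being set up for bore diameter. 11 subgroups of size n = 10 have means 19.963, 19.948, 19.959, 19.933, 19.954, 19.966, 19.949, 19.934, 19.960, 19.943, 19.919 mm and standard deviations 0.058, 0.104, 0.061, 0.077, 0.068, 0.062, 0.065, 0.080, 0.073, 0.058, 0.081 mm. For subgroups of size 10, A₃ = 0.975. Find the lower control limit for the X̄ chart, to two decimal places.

X̄̄ = (19.963 + 19.948 + 19.959 + 19.933 + 19.954 + 19.966 + 19.949 + 19.934 + 19.960 + 19.943 + 19.919) / 11 = 19.9480
s̄ = (0.058 + 0.104 + 0.061 + 0.077 + 0.068 + 0.062 + 0.065 + 0.080 + 0.073 + 0.058 + 0.081) / 11 = 0.0715
LCL = X̄̄ − A₃·s̄ = 19.9480 − 0.975 × 0.0715 = 19.8782

19.88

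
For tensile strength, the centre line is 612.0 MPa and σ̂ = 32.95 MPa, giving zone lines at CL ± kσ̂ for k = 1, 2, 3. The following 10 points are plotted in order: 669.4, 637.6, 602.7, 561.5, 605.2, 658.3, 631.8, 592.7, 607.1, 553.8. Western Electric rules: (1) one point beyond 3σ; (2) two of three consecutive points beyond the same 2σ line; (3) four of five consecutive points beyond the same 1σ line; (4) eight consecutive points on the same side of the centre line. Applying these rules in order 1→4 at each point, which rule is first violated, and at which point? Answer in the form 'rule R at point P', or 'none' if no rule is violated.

none

Zone of each point (C = within 1σ̂, B = 1σ̂–2σ̂, A = 2σ̂–3σ̂, * = beyond 3σ̂; sign = side of CL): 1:+B, 2:+C, 3:-C, 4:-B, 5:-C, 6:+B, 7:+C, 8:-C, 9:-C, 10:-B
No rule fires across all 10 points.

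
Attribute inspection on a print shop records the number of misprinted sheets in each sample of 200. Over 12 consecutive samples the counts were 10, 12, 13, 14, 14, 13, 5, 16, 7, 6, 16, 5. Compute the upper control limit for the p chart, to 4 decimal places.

0.1028

p̄ = Σdᵢ / (k·n) = 131 / (12 × 200) = 0.05458
UCL = p̄ + 3·√(p̄(1−p̄)/n) = 0.05458 + 3 × √(0.05458×0.94542/200) = 0.05458 + 3 × 0.01606 = 0.10277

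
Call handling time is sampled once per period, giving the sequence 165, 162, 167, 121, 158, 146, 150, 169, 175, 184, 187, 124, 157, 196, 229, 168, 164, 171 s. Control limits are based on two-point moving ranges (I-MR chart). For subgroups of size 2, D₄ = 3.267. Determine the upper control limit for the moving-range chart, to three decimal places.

Moving ranges: 3, 5, 46, 37, 12, 4, 19, 6, 9, 3, 63, 33, 39, 33, 61, 4, 7; M̄R̄ = 384.0000 / 17 = 22.5882
UCL_MR = D₄·M̄R̄ = 3.267 × 22.5882 = 73.7958

73.796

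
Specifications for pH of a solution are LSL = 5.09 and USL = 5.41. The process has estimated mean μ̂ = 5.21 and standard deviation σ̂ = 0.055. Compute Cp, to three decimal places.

Cp = (USL − LSL) / (6σ̂) = (5.41 − 5.09) / (6 × 0.055) = 0.3200 / 0.3300 = 0.9697

0.970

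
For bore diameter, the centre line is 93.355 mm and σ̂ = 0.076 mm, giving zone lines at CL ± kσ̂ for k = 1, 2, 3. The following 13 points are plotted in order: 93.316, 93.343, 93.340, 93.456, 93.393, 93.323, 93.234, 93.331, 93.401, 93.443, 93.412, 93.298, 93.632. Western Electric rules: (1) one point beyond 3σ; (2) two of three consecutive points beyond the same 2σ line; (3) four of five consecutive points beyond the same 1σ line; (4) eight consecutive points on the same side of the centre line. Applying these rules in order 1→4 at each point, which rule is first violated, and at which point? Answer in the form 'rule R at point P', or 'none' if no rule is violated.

Zone of each point (C = within 1σ̂, B = 1σ̂–2σ̂, A = 2σ̂–3σ̂, * = beyond 3σ̂; sign = side of CL): 1:-C, 2:-C, 3:-C, 4:+B, 5:+C, 6:-C, 7:-B, 8:-C, 9:+C, 10:+B, 11:+C, 12:-C, 13:+*
Rule 1 (one point beyond the 3σ limits) is satisfied at point 13.

rule 1 at point 13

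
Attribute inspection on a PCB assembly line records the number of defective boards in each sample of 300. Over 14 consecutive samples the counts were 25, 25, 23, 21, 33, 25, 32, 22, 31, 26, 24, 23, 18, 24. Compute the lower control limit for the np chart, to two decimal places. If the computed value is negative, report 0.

10.74

p̄ = Σdᵢ / (k·n) = 352 / (14 × 300) = 0.08381
LCL = np̄ − 3·√(np̄(1−p̄)) = 25.1429 − 3 × 4.7995 = 10.7442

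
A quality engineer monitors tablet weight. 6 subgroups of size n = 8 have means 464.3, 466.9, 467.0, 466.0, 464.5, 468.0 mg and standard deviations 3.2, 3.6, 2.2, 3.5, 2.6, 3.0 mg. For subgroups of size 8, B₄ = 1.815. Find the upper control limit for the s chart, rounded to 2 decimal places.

5.48

s̄ = (3.2 + 3.6 + 2.2 + 3.5 + 2.6 + 3.0) / 6 = 3.0167
UCL_s = B₄·s̄ = 1.815 × 3.0167 = 5.4753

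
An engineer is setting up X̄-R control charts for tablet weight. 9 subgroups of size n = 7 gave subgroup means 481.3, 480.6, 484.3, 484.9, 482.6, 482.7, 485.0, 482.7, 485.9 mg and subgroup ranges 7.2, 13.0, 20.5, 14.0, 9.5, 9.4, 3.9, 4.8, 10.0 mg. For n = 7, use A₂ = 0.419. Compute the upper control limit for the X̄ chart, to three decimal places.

X̄̄ = (481.3 + 480.6 + 484.3 + 484.9 + 482.6 + 482.7 + 485.0 + 482.7 + 485.9) / 9 = 4350.0000 / 9 = 483.3333
R̄ = (7.2 + 13.0 + 20.5 + 14.0 + 9.5 + 9.4 + 3.9 + 4.8 + 10.0) / 9 = 92.3000 / 9 = 10.2556
UCL = X̄̄ + A₂·R̄ = 483.3333 + 0.419 × 10.2556 = 487.6304

487.630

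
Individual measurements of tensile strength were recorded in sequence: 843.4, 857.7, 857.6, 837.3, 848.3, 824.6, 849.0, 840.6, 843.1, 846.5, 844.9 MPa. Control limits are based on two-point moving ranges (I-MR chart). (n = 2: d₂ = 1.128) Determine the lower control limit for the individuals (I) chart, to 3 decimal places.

X̄ = (843.4 + 857.7 + 857.6 + 837.3 + 848.3 + 824.6 + 849.0 + 840.6 + 843.1 + 846.5 + 844.9) / 11 = 844.8182
Moving ranges: 14.3, 0.1, 20.3, 11.0, 23.7, 24.4, 8.4, 2.5, 3.4, 1.6; M̄R̄ = 109.7000 / 10 = 10.9700
LCL = X̄ − 3·M̄R̄/d₂ = 844.8182 − 3 × 10.9700 / 1.128 = 815.6426

815.643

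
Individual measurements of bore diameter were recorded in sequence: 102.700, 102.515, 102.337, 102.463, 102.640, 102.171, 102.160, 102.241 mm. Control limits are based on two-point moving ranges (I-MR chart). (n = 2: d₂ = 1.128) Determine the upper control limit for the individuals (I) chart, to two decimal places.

X̄ = (102.700 + 102.515 + 102.337 + 102.463 + 102.640 + 102.171 + 102.160 + 102.241) / 8 = 102.4034
Moving ranges: 0.185, 0.178, 0.126, 0.177, 0.469, 0.011, 0.081; M̄R̄ = 1.2270 / 7 = 0.1753
UCL = X̄ + 3·M̄R̄/d₂ = 102.4034 + 3 × 0.1753 / 1.128 = 102.8696

102.87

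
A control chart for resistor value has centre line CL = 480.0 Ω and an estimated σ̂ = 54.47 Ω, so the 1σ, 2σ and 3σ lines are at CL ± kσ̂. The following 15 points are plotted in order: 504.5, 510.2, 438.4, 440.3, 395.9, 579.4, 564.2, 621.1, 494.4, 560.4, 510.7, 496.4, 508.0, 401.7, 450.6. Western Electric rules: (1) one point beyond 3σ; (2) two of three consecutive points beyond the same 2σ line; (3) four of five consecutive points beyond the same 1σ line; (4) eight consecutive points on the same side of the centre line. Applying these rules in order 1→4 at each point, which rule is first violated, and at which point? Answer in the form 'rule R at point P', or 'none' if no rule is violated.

Zone of each point (C = within 1σ̂, B = 1σ̂–2σ̂, A = 2σ̂–3σ̂, * = beyond 3σ̂; sign = side of CL): 1:+C, 2:+C, 3:-C, 4:-C, 5:-B, 6:+B, 7:+B, 8:+A, 9:+C, 10:+B, 11:+C, 12:+C, 13:+C, 14:-B, 15:-C
Rule 3 (four of five consecutive points beyond the same 1σ limit) is satisfied at point 10.

rule 3 at point 10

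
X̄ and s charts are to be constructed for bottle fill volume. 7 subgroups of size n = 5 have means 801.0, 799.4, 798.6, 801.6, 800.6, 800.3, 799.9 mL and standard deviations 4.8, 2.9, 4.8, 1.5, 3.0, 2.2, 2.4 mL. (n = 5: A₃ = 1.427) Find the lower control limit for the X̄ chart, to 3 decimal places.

X̄̄ = (801.0 + 799.4 + 798.6 + 801.6 + 800.6 + 800.3 + 799.9) / 7 = 800.2000
s̄ = (4.8 + 2.9 + 4.8 + 1.5 + 3.0 + 2.2 + 2.4) / 7 = 3.0857
LCL = X̄̄ − A₃·s̄ = 800.2000 − 1.427 × 3.0857 = 795.7967

795.797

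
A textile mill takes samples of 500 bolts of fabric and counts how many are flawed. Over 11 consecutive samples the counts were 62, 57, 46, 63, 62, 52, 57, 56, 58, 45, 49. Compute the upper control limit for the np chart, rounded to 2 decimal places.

p̄ = Σdᵢ / (k·n) = 607 / (11 × 500) = 0.11036
UCL = np̄ + 3·√(np̄(1−p̄)) = 55.1818 + 3 × √(55.1818×0.88964) = 55.1818 + 3 × 7.0066 = 76.2015

76.20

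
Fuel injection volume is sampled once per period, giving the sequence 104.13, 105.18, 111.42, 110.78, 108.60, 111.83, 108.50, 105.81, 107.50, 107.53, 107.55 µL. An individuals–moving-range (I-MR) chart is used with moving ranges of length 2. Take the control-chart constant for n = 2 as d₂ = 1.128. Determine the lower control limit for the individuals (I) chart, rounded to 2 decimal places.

102.46

X̄ = (104.13 + 105.18 + 111.42 + 110.78 + 108.60 + 111.83 + 108.50 + 105.81 + 107.50 + 107.53 + 107.55) / 11 = 108.0755
Moving ranges: 1.05, 6.24, 0.64, 2.18, 3.23, 3.33, 2.69, 1.69, 0.03, 0.02; M̄R̄ = 21.1000 / 10 = 2.1100
LCL = X̄ − 3·M̄R̄/d₂ = 108.0755 − 3 × 2.1100 / 1.128 = 102.4638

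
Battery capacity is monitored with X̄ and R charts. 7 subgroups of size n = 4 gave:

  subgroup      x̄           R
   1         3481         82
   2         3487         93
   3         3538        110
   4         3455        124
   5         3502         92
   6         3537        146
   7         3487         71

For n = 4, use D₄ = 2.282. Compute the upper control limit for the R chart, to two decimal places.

R̄ = (82 + 93 + 110 + 124 + 92 + 146 + 71) / 7 = 718.0000 / 7 = 102.5714
UCL_R = D₄·R̄ = 2.282 × 102.5714 = 234.0680

234.07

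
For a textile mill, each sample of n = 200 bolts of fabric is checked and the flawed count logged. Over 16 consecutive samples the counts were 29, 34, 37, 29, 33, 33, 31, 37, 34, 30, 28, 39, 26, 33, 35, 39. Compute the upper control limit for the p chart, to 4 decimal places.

p̄ = Σdᵢ / (k·n) = 527 / (16 × 200) = 0.16469
UCL = p̄ + 3·√(p̄(1−p̄)/n) = 0.16469 + 3 × √(0.16469×0.83531/200) = 0.16469 + 3 × 0.02623 = 0.24337

0.2434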